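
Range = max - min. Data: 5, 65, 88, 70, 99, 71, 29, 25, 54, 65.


Max = 99, Min = 5
Range = 99 - 5 = 94

Range = 94


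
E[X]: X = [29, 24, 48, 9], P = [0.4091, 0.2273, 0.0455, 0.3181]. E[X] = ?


E[X] = 29*0.4091 + 24*0.2273 + 48*0.0455 + 9*0.3181
= 11.8639 + 5.4552 + 2.1840 + 2.8629
= 22.3660

E[X] = 22.3660


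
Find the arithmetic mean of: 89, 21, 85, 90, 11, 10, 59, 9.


Sum = 89 + 21 + 85 + 90 + 11 + 10 + 59 + 9 = 374
n = 8
Mean = 374/8 = 46.7500

Mean = 46.7500


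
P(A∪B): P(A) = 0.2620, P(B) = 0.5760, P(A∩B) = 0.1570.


P(A∪B) = 0.2620 + 0.5760 - 0.1570
= 0.8380 - 0.1570
= 0.6810

P(A∪B) = 0.6810


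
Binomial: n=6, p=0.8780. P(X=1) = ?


C(6,1) = 6
p^1 = 0.878000
(1-p)^5 = 2.702708e-05
P = 6 * 0.878000 * 2.702708e-05 = 0.0001

P(X=1) = 0.0001


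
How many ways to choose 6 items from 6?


C(6,6) = 6!/(6! × 0!)
= 720/(720 × 1)
= 1

C(6,6) = 1


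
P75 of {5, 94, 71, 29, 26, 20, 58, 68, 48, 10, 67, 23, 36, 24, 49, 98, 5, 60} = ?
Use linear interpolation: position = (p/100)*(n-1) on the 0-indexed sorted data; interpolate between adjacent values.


Sorted: 5, 5, 10, 20, 23, 24, 26, 29, 36, 48, 49, 58, 60, 67, 68, 71, 94, 98
n = 18
Index = 75/100 * 17 = 12.7500
Lower = data[12] = 60, Upper = data[13] = 67
P75 = 60 + 0.7500*(7) = 65.2500

P75 = 65.2500


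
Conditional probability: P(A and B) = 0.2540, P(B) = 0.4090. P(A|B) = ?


P(A|B) = 0.2540/0.4090 = 0.6210

P(A|B) = 0.6210


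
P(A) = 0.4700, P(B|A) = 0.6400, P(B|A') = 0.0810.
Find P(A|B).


P(B) = P(B|A)*P(A) + P(B|A')*P(A')
= 0.6400*0.4700 + 0.0810*0.5300
= 0.300800 + 0.042930 = 0.343730
P(A|B) = 0.300800/0.343730 = 0.8751

P(A|B) = 0.8751


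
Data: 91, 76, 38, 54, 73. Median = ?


Sorted: 38, 54, 73, 76, 91
n = 5 (odd)
Middle value = 73

Median = 73


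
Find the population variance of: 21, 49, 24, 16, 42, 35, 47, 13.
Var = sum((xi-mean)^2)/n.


Mean = 30.8750
Squared deviations: 97.5156, 328.5156, 47.2656, 221.2656, 123.7656, 17.0156, 260.0156, 319.5156
Sum = 1414.8750
Variance = 1414.8750/8 = 176.8594

Variance = 176.8594


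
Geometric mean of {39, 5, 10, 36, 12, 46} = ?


Product = 39 × 5 × 10 × 36 × 12 × 46 = 38750400
GM = 38750400^(1/6) = 18.3955

GM = 18.3955


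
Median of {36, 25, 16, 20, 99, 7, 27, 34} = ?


Sorted: 7, 16, 20, 25, 27, 34, 36, 99
n = 8 (even)
Middle values: 25 and 27
Median = (25+27)/2 = 26.0000

Median = 26.0000


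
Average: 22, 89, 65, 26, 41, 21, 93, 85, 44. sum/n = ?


Sum = 22 + 89 + 65 + 26 + 41 + 21 + 93 + 85 + 44 = 486
n = 9
Mean = 486/9 = 54.0000

Mean = 54.0000


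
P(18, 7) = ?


P(18,7) = 18!/11!
= 6402373705728000/39916800
= 160392960

P(18,7) = 160392960


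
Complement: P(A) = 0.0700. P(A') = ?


P(not A) = 1 - 0.0700 = 0.9300

P(not A) = 0.9300


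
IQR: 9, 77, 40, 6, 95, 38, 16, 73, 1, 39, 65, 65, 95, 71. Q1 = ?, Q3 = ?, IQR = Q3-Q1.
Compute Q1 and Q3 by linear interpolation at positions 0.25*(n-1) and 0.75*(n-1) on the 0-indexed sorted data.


Sorted: 1, 6, 9, 16, 38, 39, 40, 65, 65, 71, 73, 77, 95, 95
Q1 (25th %ile) = 21.5000
Q3 (75th %ile) = 72.5000
IQR = 72.5000 - 21.5000 = 51.0000

IQR = 51.0000


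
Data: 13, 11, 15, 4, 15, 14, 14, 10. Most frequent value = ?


Frequencies: 4:1, 10:1, 11:1, 13:1, 14:2, 15:2
Max frequency = 2
Mode = 14, 15

Mode = 14, 15


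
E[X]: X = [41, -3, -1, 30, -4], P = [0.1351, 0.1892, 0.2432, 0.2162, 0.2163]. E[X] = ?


E[X] = 41*0.1351 - 3*0.1892 - 1*0.2432 + 30*0.2162 - 4*0.2163
= 5.5391 - 0.5676 - 0.2432 + 6.4860 - 0.8652
= 10.3491

E[X] = 10.3491


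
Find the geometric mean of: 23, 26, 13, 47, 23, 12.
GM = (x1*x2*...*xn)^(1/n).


Product = 23 × 26 × 13 × 47 × 23 × 12 = 100844328
GM = 100844328^(1/6) = 21.5746

GM = 21.5746


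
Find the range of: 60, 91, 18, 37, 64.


Max = 91, Min = 18
Range = 91 - 18 = 73

Range = 73


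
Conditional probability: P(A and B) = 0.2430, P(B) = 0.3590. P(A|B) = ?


P(A|B) = 0.2430/0.3590 = 0.6769

P(A|B) = 0.6769


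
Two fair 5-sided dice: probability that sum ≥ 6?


Total outcomes = 5×5 = 25
Favorable (sum ≥ 6): 15
P = 15/25 = 0.6000

P = 0.6000


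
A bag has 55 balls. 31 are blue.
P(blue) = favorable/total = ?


P = 31/55 = 0.5636

P = 0.5636


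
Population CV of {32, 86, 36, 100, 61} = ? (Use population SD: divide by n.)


Mean = 63.0000
SD = 26.8030
CV = (26.8030/63.0000)*100 = 42.5444%

CV = 42.5444%


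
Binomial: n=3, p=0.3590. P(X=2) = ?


C(3,2) = 3
p^2 = 0.128881
(1-p)^1 = 0.641000
P = 3 * 0.128881 * 0.641000 = 0.2478

P(X=2) = 0.2478


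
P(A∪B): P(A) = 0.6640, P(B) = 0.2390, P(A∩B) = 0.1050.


P(A∪B) = 0.6640 + 0.2390 - 0.1050
= 0.9030 - 0.1050
= 0.7980

P(A∪B) = 0.7980


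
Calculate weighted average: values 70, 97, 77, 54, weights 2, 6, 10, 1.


Numerator = 70*2 + 97*6 + 77*10 + 54*1 = 1546
Denominator = 2 + 6 + 10 + 1 = 19
WM = 1546/19 = 81.3684

WM = 81.3684


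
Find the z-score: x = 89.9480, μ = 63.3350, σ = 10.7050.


z = (89.9480 - 63.3350)/10.7050
= 26.6130/10.7050
= 2.4860

z = 2.4860


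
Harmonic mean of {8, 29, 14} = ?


Sum of reciprocals = 1/8 + 1/29 + 1/14 = 0.230911
HM = 3/0.230911 = 12.9920

HM = 12.9920


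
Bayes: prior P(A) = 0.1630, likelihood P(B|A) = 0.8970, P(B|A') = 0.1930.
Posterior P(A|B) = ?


P(B) = P(B|A)*P(A) + P(B|A')*P(A')
= 0.8970*0.1630 + 0.1930*0.8370
= 0.146211 + 0.161541 = 0.307752
P(A|B) = 0.146211/0.307752 = 0.4751

P(A|B) = 0.4751


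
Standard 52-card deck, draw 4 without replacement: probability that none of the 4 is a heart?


P(no hearts) = (39/52) × (38/51) × (37/50) × (36/49)
= 0.3038

P = 0.3038


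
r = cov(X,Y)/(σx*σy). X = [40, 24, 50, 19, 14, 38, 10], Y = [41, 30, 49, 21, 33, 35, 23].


Mean X = 27.8571, Mean Y = 33.1429
SD X = 13.860824, SD Y = 9.077894
Cov = 109.734694
r = 109.734694/(13.860824*9.077894) = 0.8721

r = 0.8721


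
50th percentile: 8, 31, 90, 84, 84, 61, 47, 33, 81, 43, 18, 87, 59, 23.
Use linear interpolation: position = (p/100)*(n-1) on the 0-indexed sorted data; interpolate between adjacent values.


Sorted: 8, 18, 23, 31, 33, 43, 47, 59, 61, 81, 84, 84, 87, 90
n = 14
Index = 50/100 * 13 = 6.5000
Lower = data[6] = 47, Upper = data[7] = 59
P50 = 47 + 0.5000*(12) = 53.0000

P50 = 53.0000


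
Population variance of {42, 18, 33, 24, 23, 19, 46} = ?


Mean = 29.2857
Squared deviations: 161.6531, 127.3673, 13.7959, 27.9388, 39.5102, 105.7959, 279.3673
Sum = 755.4286
Variance = 755.4286/7 = 107.9184

Variance = 107.9184


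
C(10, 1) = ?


C(10,1) = 10!/(1! × 9!)
= 3628800/(1 × 362880)
= 10

C(10,1) = 10


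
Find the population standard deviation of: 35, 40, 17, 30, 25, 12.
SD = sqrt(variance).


Mean = 26.5000
Variance = 94.9167
SD = sqrt(94.9167) = 9.7425

SD = 9.7425


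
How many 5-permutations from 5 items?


P(5,5) = 5!/0!
= 120/1
= 120

P(5,5) = 120


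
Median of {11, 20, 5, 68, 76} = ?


Sorted: 5, 11, 20, 68, 76
n = 5 (odd)
Middle value = 20

Median = 20


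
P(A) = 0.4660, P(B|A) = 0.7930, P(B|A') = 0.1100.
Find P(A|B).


P(B) = P(B|A)*P(A) + P(B|A')*P(A')
= 0.7930*0.4660 + 0.1100*0.5340
= 0.369538 + 0.058740 = 0.428278
P(A|B) = 0.369538/0.428278 = 0.8628

P(A|B) = 0.8628


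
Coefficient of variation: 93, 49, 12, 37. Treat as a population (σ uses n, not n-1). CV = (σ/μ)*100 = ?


Mean = 47.7500
SD = 29.3375
CV = (29.3375/47.7500)*100 = 61.4397%

CV = 61.4397%


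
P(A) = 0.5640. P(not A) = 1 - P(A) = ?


P(not A) = 1 - 0.5640 = 0.4360

P(not A) = 0.4360


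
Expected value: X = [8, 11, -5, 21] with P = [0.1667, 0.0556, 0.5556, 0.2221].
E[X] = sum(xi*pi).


E[X] = 8*0.1667 + 11*0.0556 - 5*0.5556 + 21*0.2221
= 1.3336 + 0.6116 - 2.7780 + 4.6641
= 3.8313

E[X] = 3.8313


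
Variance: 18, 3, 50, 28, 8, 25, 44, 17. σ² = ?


Mean = 24.1250
Squared deviations: 37.5156, 446.2656, 669.5156, 15.0156, 260.0156, 0.7656, 395.0156, 50.7656
Sum = 1874.8750
Variance = 1874.8750/8 = 234.3594

Variance = 234.3594


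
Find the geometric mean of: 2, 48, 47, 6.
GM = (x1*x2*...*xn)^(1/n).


Product = 2 × 48 × 47 × 6 = 27072
GM = 27072^(1/4) = 12.8271

GM = 12.8271


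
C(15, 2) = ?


C(15,2) = 15!/(2! × 13!)
= 1307674368000/(2 × 6227020800)
= 105

C(15,2) = 105


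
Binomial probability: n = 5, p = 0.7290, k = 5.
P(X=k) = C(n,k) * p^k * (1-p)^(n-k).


C(5,5) = 1
p^5 = 0.205891
(1-p)^0 = 1.000000
P = 1 * 0.205891 * 1.000000 = 0.2059

P(X=5) = 0.2059


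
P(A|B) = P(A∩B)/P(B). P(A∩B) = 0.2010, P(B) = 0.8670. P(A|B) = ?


P(A|B) = 0.2010/0.8670 = 0.2318

P(A|B) = 0.2318


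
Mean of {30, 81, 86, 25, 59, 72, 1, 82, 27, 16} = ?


Sum = 30 + 81 + 86 + 25 + 59 + 72 + 1 + 82 + 27 + 16 = 479
n = 10
Mean = 479/10 = 47.9000

Mean = 47.9000


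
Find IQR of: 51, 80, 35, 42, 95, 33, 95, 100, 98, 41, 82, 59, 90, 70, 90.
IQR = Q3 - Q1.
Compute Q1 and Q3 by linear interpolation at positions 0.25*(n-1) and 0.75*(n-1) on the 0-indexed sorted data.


Sorted: 33, 35, 41, 42, 51, 59, 70, 80, 82, 90, 90, 95, 95, 98, 100
Q1 (25th %ile) = 46.5000
Q3 (75th %ile) = 92.5000
IQR = 92.5000 - 46.5000 = 46.0000

IQR = 46.0000


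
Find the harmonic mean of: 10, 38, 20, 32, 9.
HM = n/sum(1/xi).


Sum of reciprocals = 1/10 + 1/38 + 1/20 + 1/32 + 1/9 = 0.318677
HM = 5/0.318677 = 15.6899

HM = 15.6899


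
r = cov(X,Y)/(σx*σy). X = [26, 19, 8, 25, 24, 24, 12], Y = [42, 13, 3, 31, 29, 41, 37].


Mean X = 19.7143, Mean Y = 28.0000
SD X = 6.562105, SD Y = 13.659115
Cov = 56.857143
r = 56.857143/(6.562105*13.659115) = 0.6343

r = 0.6343


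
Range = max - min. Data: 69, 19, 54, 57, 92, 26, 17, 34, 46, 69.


Max = 92, Min = 17
Range = 92 - 17 = 75

Range = 75


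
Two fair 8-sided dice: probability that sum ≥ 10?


Total outcomes = 8×8 = 64
Favorable (sum ≥ 10): 28
P = 28/64 = 0.4375

P = 0.4375


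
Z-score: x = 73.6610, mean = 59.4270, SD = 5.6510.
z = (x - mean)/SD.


z = (73.6610 - 59.4270)/5.6510
= 14.2340/5.6510
= 2.5188

z = 2.5188


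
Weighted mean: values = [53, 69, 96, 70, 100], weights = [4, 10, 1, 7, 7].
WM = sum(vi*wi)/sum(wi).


Numerator = 53*4 + 69*10 + 96*1 + 70*7 + 100*7 = 2188
Denominator = 4 + 10 + 1 + 7 + 7 = 29
WM = 2188/29 = 75.4483

WM = 75.4483


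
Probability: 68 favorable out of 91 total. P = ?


P = 68/91 = 0.7473

P = 0.7473


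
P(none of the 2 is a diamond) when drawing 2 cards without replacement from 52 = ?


P(no diamonds) = (39/52) × (38/51)
= 0.5588

P = 0.5588


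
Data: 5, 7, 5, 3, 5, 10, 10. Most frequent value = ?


Frequencies: 3:1, 5:3, 7:1, 10:2
Max frequency = 3
Mode = 5

Mode = 5


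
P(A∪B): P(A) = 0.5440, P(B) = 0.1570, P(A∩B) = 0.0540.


P(A∪B) = 0.5440 + 0.1570 - 0.0540
= 0.7010 - 0.0540
= 0.6470

P(A∪B) = 0.6470


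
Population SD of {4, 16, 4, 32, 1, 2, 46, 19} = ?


Mean = 15.5000
Variance = 234.0000
SD = sqrt(234.0000) = 15.2971

SD = 15.2971


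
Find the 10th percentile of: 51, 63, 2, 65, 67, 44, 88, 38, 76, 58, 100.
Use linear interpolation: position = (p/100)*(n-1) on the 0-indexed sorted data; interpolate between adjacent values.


Sorted: 2, 38, 44, 51, 58, 63, 65, 67, 76, 88, 100
n = 11
Index = 10/100 * 10 = 1.0000
Lower = data[1] = 38, Upper = data[2] = 44
P10 = 38 + 0*(6) = 38.0000

P10 = 38.0000


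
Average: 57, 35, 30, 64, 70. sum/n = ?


Sum = 57 + 35 + 30 + 64 + 70 = 256
n = 5
Mean = 256/5 = 51.2000

Mean = 51.2000


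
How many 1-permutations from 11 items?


P(11,1) = 11!/10!
= 39916800/3628800
= 11

P(11,1) = 11


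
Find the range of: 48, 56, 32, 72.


Max = 72, Min = 32
Range = 72 - 32 = 40

Range = 40


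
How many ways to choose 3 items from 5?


C(5,3) = 5!/(3! × 2!)
= 120/(6 × 2)
= 10

C(5,3) = 10


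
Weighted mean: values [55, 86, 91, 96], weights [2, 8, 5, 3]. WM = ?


Numerator = 55*2 + 86*8 + 91*5 + 96*3 = 1541
Denominator = 2 + 8 + 5 + 3 = 18
WM = 1541/18 = 85.6111

WM = 85.6111


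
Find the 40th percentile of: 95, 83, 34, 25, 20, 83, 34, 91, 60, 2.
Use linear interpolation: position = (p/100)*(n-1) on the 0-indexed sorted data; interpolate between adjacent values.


Sorted: 2, 20, 25, 34, 34, 60, 83, 83, 91, 95
n = 10
Index = 40/100 * 9 = 3.6000
Lower = data[3] = 34, Upper = data[4] = 34
P40 = 34 + 0.6000*(0) = 34.0000

P40 = 34.0000


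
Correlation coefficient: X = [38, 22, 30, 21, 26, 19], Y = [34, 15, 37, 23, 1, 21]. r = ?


Mean X = 26.0000, Mean Y = 21.8333
SD X = 6.454972, SD Y = 11.977989
Cov = 39.000000
r = 39.000000/(6.454972*11.977989) = 0.5044

r = 0.5044


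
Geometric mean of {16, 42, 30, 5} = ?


Product = 16 × 42 × 30 × 5 = 100800
GM = 100800^(1/4) = 17.8183

GM = 17.8183


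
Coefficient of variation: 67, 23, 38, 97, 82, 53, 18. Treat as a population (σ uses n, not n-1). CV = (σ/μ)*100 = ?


Mean = 54.0000
SD = 27.5577
CV = (27.5577/54.0000)*100 = 51.0328%

CV = 51.0328%


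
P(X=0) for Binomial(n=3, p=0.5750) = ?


C(3,0) = 1
p^0 = 1.000000
(1-p)^3 = 0.076766
P = 1 * 1.000000 * 0.076766 = 0.0768

P(X=0) = 0.0768


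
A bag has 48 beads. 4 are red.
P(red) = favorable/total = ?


P = 4/48 = 0.0833

P = 0.0833


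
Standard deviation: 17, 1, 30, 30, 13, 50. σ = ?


Mean = 23.5000
Variance = 240.9167
SD = sqrt(240.9167) = 15.5215

SD = 15.5215


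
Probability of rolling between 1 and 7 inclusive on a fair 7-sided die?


Favorable outcomes (1 ≤ roll ≤ 7): 7
Total outcomes = 7
P = 7/7 = 1.0000

P = 1.0000


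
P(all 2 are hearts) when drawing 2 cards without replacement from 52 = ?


P(all hearts) = (13/52) × (12/51)
= 0.0588

P = 0.0588


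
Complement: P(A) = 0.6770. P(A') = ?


P(not A) = 1 - 0.6770 = 0.3230

P(not A) = 0.3230


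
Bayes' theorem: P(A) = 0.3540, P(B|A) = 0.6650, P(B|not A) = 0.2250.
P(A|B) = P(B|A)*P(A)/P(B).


P(B) = P(B|A)*P(A) + P(B|A')*P(A')
= 0.6650*0.3540 + 0.2250*0.6460
= 0.235410 + 0.145350 = 0.380760
P(A|B) = 0.235410/0.380760 = 0.6183

P(A|B) = 0.6183


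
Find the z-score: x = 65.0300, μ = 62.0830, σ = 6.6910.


z = (65.0300 - 62.0830)/6.6910
= 2.9470/6.6910
= 0.4404

z = 0.4404


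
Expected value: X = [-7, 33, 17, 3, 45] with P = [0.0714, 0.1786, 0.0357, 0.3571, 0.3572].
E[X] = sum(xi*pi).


E[X] = -7*0.0714 + 33*0.1786 + 17*0.0357 + 3*0.3571 + 45*0.3572
= -0.4998 + 5.8938 + 0.6069 + 1.0713 + 16.0740
= 23.1462

E[X] = 23.1462


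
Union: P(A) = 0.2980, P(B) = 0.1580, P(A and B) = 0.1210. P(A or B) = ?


P(A∪B) = 0.2980 + 0.1580 - 0.1210
= 0.4560 - 0.1210
= 0.3350

P(A∪B) = 0.3350


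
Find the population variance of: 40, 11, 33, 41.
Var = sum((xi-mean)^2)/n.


Mean = 31.2500
Squared deviations: 76.5625, 410.0625, 3.0625, 95.0625
Sum = 584.7500
Variance = 584.7500/4 = 146.1875

Variance = 146.1875


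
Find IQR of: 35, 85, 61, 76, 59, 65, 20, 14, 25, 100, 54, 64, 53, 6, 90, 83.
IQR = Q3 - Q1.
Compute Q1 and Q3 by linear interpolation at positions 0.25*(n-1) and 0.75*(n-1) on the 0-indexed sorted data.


Sorted: 6, 14, 20, 25, 35, 53, 54, 59, 61, 64, 65, 76, 83, 85, 90, 100
Q1 (25th %ile) = 32.5000
Q3 (75th %ile) = 77.7500
IQR = 77.7500 - 32.5000 = 45.2500

IQR = 45.2500


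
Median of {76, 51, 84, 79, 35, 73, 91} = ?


Sorted: 35, 51, 73, 76, 79, 84, 91
n = 7 (odd)
Middle value = 76

Median = 76


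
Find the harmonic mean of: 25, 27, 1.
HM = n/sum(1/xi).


Sum of reciprocals = 1/25 + 1/27 + 1/1 = 1.077037
HM = 3/1.077037 = 2.7854

HM = 2.7854


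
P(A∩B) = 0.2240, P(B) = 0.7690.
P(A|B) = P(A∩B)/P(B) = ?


P(A|B) = 0.2240/0.7690 = 0.2913

P(A|B) = 0.2913


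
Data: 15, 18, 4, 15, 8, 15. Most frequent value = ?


Frequencies: 4:1, 8:1, 15:3, 18:1
Max frequency = 3
Mode = 15

Mode = 15


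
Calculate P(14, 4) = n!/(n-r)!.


P(14,4) = 14!/10!
= 87178291200/3628800
= 24024

P(14,4) = 24024


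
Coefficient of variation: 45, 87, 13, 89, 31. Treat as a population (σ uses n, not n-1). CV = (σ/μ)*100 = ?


Mean = 53.0000
SD = 30.3315
CV = (30.3315/53.0000)*100 = 57.2292%

CV = 57.2292%


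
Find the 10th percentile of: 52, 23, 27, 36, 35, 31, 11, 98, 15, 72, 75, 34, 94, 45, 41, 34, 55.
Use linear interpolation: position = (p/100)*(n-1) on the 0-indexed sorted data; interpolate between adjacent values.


Sorted: 11, 15, 23, 27, 31, 34, 34, 35, 36, 41, 45, 52, 55, 72, 75, 94, 98
n = 17
Index = 10/100 * 16 = 1.6000
Lower = data[1] = 15, Upper = data[2] = 23
P10 = 15 + 0.6000*(8) = 19.8000

P10 = 19.8000


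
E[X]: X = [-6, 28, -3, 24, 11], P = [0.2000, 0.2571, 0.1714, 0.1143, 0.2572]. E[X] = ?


E[X] = -6*0.2000 + 28*0.2571 - 3*0.1714 + 24*0.1143 + 11*0.2572
= -1.2000 + 7.1988 - 0.5142 + 2.7432 + 2.8292
= 11.0570

E[X] = 11.0570


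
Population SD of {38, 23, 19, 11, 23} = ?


Mean = 22.8000
Variance = 76.9600
SD = sqrt(76.9600) = 8.7727

SD = 8.7727


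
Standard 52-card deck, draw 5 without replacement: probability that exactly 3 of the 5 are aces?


Hypergeometric: P(X=3) = C(4,3)·C(48,2) / C(52,5)
= 4 × 1128 / 2598960
= 4512/2598960 = 0.0017

P = 0.0017


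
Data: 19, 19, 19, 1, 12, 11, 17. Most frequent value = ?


Frequencies: 1:1, 11:1, 12:1, 17:1, 19:3
Max frequency = 3
Mode = 19

Mode = 19


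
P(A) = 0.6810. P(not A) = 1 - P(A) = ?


P(not A) = 1 - 0.6810 = 0.3190

P(not A) = 0.3190


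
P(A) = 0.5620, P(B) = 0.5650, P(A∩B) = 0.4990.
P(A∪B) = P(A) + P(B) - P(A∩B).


P(A∪B) = 0.5620 + 0.5650 - 0.4990
= 1.1270 - 0.4990
= 0.6280

P(A∪B) = 0.6280


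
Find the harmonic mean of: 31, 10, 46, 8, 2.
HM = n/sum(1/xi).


Sum of reciprocals = 1/31 + 1/10 + 1/46 + 1/8 + 1/2 = 0.778997
HM = 5/0.778997 = 6.4185

HM = 6.4185


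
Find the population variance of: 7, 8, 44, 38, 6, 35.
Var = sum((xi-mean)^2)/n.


Mean = 23.0000
Squared deviations: 256.0000, 225.0000, 441.0000, 225.0000, 289.0000, 144.0000
Sum = 1580.0000
Variance = 1580.0000/6 = 263.3333

Variance = 263.3333


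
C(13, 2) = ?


C(13,2) = 13!/(2! × 11!)
= 6227020800/(2 × 39916800)
= 78

C(13,2) = 78


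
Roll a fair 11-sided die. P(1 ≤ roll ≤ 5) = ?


Favorable outcomes (1 ≤ roll ≤ 5): 5
Total outcomes = 11
P = 5/11 = 0.4545

P = 0.4545


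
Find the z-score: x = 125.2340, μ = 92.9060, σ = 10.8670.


z = (125.2340 - 92.9060)/10.8670
= 32.3280/10.8670
= 2.9749

z = 2.9749


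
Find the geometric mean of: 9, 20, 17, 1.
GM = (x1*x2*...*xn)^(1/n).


Product = 9 × 20 × 17 × 1 = 3060
GM = 3060^(1/4) = 7.4376

GM = 7.4376


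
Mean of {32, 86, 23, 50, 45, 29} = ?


Sum = 32 + 86 + 23 + 50 + 45 + 29 = 265
n = 6
Mean = 265/6 = 44.1667

Mean = 44.1667


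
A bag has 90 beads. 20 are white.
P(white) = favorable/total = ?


P = 20/90 = 0.2222

P = 0.2222


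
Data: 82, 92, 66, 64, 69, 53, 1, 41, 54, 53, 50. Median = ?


Sorted: 1, 41, 50, 53, 53, 54, 64, 66, 69, 82, 92
n = 11 (odd)
Middle value = 54

Median = 54


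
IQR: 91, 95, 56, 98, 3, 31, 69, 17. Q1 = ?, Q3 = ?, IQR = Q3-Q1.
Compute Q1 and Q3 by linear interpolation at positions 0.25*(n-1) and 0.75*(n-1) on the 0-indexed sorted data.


Sorted: 3, 17, 31, 56, 69, 91, 95, 98
Q1 (25th %ile) = 27.5000
Q3 (75th %ile) = 92.0000
IQR = 92.0000 - 27.5000 = 64.5000

IQR = 64.5000


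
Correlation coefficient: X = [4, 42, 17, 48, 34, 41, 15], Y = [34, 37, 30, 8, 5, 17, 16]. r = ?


Mean X = 28.7143, Mean Y = 21.0000
SD X = 15.415338, SD Y = 11.783766
Cov = -75.714286
r = -75.714286/(15.415338*11.783766) = -0.4168

r = -0.4168


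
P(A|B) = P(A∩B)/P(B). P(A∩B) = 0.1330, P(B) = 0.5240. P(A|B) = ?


P(A|B) = 0.1330/0.5240 = 0.2538

P(A|B) = 0.2538


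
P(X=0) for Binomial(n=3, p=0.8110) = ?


C(3,0) = 1
p^0 = 1.000000
(1-p)^3 = 0.006751
P = 1 * 1.000000 * 0.006751 = 0.0068

P(X=0) = 0.0068


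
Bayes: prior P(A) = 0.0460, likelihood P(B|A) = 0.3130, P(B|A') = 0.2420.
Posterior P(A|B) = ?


P(B) = P(B|A)*P(A) + P(B|A')*P(A')
= 0.3130*0.0460 + 0.2420*0.9540
= 0.014398 + 0.230868 = 0.245266
P(A|B) = 0.014398/0.245266 = 0.0587

P(A|B) = 0.0587


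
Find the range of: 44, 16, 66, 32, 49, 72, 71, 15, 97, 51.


Max = 97, Min = 15
Range = 97 - 15 = 82

Range = 82


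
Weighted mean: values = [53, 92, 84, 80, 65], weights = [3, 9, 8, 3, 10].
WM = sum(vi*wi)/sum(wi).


Numerator = 53*3 + 92*9 + 84*8 + 80*3 + 65*10 = 2549
Denominator = 3 + 9 + 8 + 3 + 10 = 33
WM = 2549/33 = 77.2424

WM = 77.2424


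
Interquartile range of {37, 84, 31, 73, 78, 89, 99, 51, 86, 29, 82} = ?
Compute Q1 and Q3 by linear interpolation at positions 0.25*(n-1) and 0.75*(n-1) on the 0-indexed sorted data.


Sorted: 29, 31, 37, 51, 73, 78, 82, 84, 86, 89, 99
Q1 (25th %ile) = 44.0000
Q3 (75th %ile) = 85.0000
IQR = 85.0000 - 44.0000 = 41.0000

IQR = 41.0000


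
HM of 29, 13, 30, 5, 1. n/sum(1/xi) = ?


Sum of reciprocals = 1/29 + 1/13 + 1/30 + 1/5 + 1/1 = 1.344739
HM = 5/1.344739 = 3.7182

HM = 3.7182


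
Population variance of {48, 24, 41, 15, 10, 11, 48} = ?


Mean = 28.1429
Squared deviations: 394.3061, 17.1633, 165.3061, 172.7347, 329.1633, 293.8776, 394.3061
Sum = 1766.8571
Variance = 1766.8571/7 = 252.4082

Variance = 252.4082


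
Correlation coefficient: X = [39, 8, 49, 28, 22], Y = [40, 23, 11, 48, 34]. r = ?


Mean X = 29.2000, Mean Y = 31.2000
SD X = 14.076931, SD Y = 12.983066
Cov = -36.040000
r = -36.040000/(14.076931*12.983066) = -0.1972

r = -0.1972


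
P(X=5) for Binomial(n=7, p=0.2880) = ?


C(7,5) = 21
p^5 = 0.001981
(1-p)^2 = 0.506944
P = 21 * 0.001981 * 0.506944 = 0.0211

P(X=5) = 0.0211


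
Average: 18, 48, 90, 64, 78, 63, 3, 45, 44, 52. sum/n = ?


Sum = 18 + 48 + 90 + 64 + 78 + 63 + 3 + 45 + 44 + 52 = 505
n = 10
Mean = 505/10 = 50.5000

Mean = 50.5000


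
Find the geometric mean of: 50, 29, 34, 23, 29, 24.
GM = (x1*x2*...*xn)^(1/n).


Product = 50 × 29 × 34 × 23 × 29 × 24 = 789194400
GM = 789194400^(1/6) = 30.3993

GM = 30.3993


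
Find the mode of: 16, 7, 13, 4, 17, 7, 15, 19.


Frequencies: 4:1, 7:2, 13:1, 15:1, 16:1, 17:1, 19:1
Max frequency = 2
Mode = 7

Mode = 7


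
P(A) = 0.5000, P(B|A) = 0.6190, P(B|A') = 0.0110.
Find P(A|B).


P(B) = P(B|A)*P(A) + P(B|A')*P(A')
= 0.6190*0.5000 + 0.0110*0.5000
= 0.309500 + 0.005500 = 0.315000
P(A|B) = 0.309500/0.315000 = 0.9825

P(A|B) = 0.9825


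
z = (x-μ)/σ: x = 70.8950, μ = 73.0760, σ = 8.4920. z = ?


z = (70.8950 - 73.0760)/8.4920
= -2.1810/8.4920
= -0.2568

z = -0.2568


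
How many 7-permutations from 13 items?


P(13,7) = 13!/6!
= 6227020800/720
= 8648640

P(13,7) = 8648640


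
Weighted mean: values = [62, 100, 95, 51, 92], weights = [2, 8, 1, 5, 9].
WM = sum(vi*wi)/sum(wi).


Numerator = 62*2 + 100*8 + 95*1 + 51*5 + 92*9 = 2102
Denominator = 2 + 8 + 1 + 5 + 9 = 25
WM = 2102/25 = 84.0800

WM = 84.0800


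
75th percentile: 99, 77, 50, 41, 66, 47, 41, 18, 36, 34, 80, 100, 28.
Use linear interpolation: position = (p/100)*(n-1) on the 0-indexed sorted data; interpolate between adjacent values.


Sorted: 18, 28, 34, 36, 41, 41, 47, 50, 66, 77, 80, 99, 100
n = 13
Index = 75/100 * 12 = 9.0000
Lower = data[9] = 77, Upper = data[10] = 80
P75 = 77 + 0*(3) = 77.0000

P75 = 77.0000


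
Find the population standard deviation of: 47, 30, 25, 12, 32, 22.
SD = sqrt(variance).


Mean = 28.0000
Variance = 113.6667
SD = sqrt(113.6667) = 10.6615

SD = 10.6615


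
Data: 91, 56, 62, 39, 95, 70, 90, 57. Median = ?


Sorted: 39, 56, 57, 62, 70, 90, 91, 95
n = 8 (even)
Middle values: 62 and 70
Median = (62+70)/2 = 66.0000

Median = 66.0000


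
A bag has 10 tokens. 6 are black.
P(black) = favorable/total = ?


P = 6/10 = 0.6000

P = 0.6000


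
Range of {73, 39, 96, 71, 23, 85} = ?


Max = 96, Min = 23
Range = 96 - 23 = 73

Range = 73


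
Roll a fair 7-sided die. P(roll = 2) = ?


Favorable outcomes (roll = 2): 1
Total outcomes = 7
P = 1/7 = 0.1429

P = 0.1429


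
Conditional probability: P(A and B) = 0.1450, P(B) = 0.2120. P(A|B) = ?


P(A|B) = 0.1450/0.2120 = 0.6840

P(A|B) = 0.6840


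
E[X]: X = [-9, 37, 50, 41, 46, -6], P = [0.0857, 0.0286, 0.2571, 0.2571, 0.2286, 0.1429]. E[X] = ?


E[X] = -9*0.0857 + 37*0.0286 + 50*0.2571 + 41*0.2571 + 46*0.2286 - 6*0.1429
= -0.7713 + 1.0582 + 12.8550 + 10.5411 + 10.5156 - 0.8574
= 33.3412

E[X] = 33.3412


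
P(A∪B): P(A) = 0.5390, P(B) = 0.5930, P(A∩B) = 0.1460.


P(A∪B) = 0.5390 + 0.5930 - 0.1460
= 1.1320 - 0.1460
= 0.9860

P(A∪B) = 0.9860


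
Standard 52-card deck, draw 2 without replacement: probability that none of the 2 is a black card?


P(no black cards) = (26/52) × (25/51)
= 0.2451

P = 0.2451


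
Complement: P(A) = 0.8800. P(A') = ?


P(not A) = 1 - 0.8800 = 0.1200

P(not A) = 0.1200


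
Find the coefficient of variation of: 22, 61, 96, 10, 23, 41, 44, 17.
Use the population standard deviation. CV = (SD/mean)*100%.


Mean = 39.2500
SD = 26.5318
CV = (26.5318/39.2500)*100 = 67.5970%

CV = 67.5970%


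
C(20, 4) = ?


C(20,4) = 20!/(4! × 16!)
= 2432902008176640000/(24 × 20922789888000)
= 4845

C(20,4) = 4845


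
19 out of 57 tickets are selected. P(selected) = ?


P = 19/57 = 0.3333

P = 0.3333


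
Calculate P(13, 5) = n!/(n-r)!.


P(13,5) = 13!/8!
= 6227020800/40320
= 154440

P(13,5) = 154440


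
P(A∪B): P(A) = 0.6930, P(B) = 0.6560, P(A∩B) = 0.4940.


P(A∪B) = 0.6930 + 0.6560 - 0.4940
= 1.3490 - 0.4940
= 0.8550

P(A∪B) = 0.8550


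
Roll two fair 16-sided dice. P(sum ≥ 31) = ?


Total outcomes = 16×16 = 256
Favorable (sum ≥ 31): 3
P = 3/256 = 0.0117

P = 0.0117


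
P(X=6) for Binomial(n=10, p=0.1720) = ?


C(10,6) = 210
p^6 = 2.589230e-05
(1-p)^4 = 0.470025
P = 210 * 2.589230e-05 * 0.470025 = 0.0026

P(X=6) = 0.0026


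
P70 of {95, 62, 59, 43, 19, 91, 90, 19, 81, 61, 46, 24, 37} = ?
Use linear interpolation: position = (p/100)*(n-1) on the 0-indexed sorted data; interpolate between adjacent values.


Sorted: 19, 19, 24, 37, 43, 46, 59, 61, 62, 81, 90, 91, 95
n = 13
Index = 70/100 * 12 = 8.4000
Lower = data[8] = 62, Upper = data[9] = 81
P70 = 62 + 0.4000*(19) = 69.6000

P70 = 69.6000


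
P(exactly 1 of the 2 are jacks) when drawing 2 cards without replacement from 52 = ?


Hypergeometric: P(X=1) = C(4,1)·C(48,1) / C(52,2)
= 4 × 48 / 1326
= 192/1326 = 0.1448

P = 0.1448


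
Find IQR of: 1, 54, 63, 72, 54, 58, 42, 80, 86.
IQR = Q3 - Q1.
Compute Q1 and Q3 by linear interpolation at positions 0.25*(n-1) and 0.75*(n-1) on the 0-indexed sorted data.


Sorted: 1, 42, 54, 54, 58, 63, 72, 80, 86
Q1 (25th %ile) = 54.0000
Q3 (75th %ile) = 72.0000
IQR = 72.0000 - 54.0000 = 18.0000

IQR = 18.0000


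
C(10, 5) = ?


C(10,5) = 10!/(5! × 5!)
= 3628800/(120 × 120)
= 252

C(10,5) = 252


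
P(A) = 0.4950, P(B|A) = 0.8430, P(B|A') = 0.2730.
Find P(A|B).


P(B) = P(B|A)*P(A) + P(B|A')*P(A')
= 0.8430*0.4950 + 0.2730*0.5050
= 0.417285 + 0.137865 = 0.555150
P(A|B) = 0.417285/0.555150 = 0.7517

P(A|B) = 0.7517


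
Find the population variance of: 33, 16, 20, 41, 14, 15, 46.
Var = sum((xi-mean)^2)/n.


Mean = 26.4286
Squared deviations: 43.1837, 108.7551, 41.3265, 212.3265, 154.4694, 130.6122, 383.0408
Sum = 1073.7143
Variance = 1073.7143/7 = 153.3878

Variance = 153.3878


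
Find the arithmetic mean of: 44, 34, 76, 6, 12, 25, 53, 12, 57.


Sum = 44 + 34 + 76 + 6 + 12 + 25 + 53 + 12 + 57 = 319
n = 9
Mean = 319/9 = 35.4444

Mean = 35.4444


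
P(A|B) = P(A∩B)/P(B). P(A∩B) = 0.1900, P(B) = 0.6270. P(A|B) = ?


P(A|B) = 0.1900/0.6270 = 0.3030

P(A|B) = 0.3030


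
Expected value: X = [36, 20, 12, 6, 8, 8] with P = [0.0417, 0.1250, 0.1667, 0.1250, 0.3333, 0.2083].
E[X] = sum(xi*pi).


E[X] = 36*0.0417 + 20*0.1250 + 12*0.1667 + 6*0.1250 + 8*0.3333 + 8*0.2083
= 1.5012 + 2.5000 + 2.0004 + 0.7500 + 2.6664 + 1.6664
= 11.0844

E[X] = 11.0844


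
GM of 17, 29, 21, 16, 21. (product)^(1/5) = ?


Product = 17 × 29 × 21 × 16 × 21 = 3478608
GM = 3478608^(1/5) = 20.3367

GM = 20.3367


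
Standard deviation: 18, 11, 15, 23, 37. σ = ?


Mean = 20.8000
Variance = 80.9600
SD = sqrt(80.9600) = 8.9978

SD = 8.9978


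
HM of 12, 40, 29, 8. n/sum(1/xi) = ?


Sum of reciprocals = 1/12 + 1/40 + 1/29 + 1/8 = 0.267816
HM = 4/0.267816 = 14.9356

HM = 14.9356


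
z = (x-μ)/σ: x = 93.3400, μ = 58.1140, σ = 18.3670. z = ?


z = (93.3400 - 58.1140)/18.3670
= 35.2260/18.3670
= 1.9179

z = 1.9179


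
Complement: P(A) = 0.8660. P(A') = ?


P(not A) = 1 - 0.8660 = 0.1340

P(not A) = 0.1340


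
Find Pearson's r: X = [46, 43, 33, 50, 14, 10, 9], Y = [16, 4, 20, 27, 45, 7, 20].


Mean X = 29.2857, Mean Y = 19.8571
SD X = 16.593581, SD Y = 12.620036
Cov = -38.959184
r = -38.959184/(16.593581*12.620036) = -0.1860

r = -0.1860


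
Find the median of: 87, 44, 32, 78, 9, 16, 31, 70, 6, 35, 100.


Sorted: 6, 9, 16, 31, 32, 35, 44, 70, 78, 87, 100
n = 11 (odd)
Middle value = 35

Median = 35


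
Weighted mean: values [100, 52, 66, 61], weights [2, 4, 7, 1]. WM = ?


Numerator = 100*2 + 52*4 + 66*7 + 61*1 = 931
Denominator = 2 + 4 + 7 + 1 = 14
WM = 931/14 = 66.5000

WM = 66.5000


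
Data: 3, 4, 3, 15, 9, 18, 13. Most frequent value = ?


Frequencies: 3:2, 4:1, 9:1, 13:1, 15:1, 18:1
Max frequency = 2
Mode = 3

Mode = 3


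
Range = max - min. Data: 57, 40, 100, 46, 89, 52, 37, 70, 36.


Max = 100, Min = 36
Range = 100 - 36 = 64

Range = 64


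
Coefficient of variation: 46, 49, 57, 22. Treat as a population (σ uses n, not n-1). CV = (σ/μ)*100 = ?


Mean = 43.5000
SD = 13.0480
CV = (13.0480/43.5000)*100 = 29.9954%

CV = 29.9954%


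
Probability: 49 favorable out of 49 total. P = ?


P = 49/49 = 1.0000

P = 1.0000


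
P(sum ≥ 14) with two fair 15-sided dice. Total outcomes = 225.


Total outcomes = 15×15 = 225
Favorable (sum ≥ 14): 147
P = 147/225 = 0.6533

P = 0.6533


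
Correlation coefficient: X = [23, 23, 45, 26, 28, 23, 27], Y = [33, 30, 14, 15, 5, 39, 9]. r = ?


Mean X = 27.8571, Mean Y = 20.7143
SD X = 7.259055, SD Y = 12.150418
Cov = -41.469388
r = -41.469388/(7.259055*12.150418) = -0.4702

r = -0.4702


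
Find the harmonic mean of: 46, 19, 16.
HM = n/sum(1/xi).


Sum of reciprocals = 1/46 + 1/19 + 1/16 = 0.136871
HM = 3/0.136871 = 21.9185

HM = 21.9185


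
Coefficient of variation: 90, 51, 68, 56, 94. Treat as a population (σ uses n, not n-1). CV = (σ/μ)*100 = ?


Mean = 71.8000
SD = 17.4402
CV = (17.4402/71.8000)*100 = 24.2899%

CV = 24.2899%


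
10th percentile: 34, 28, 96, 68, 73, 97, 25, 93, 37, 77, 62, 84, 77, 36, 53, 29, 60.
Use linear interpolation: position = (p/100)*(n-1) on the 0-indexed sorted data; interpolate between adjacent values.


Sorted: 25, 28, 29, 34, 36, 37, 53, 60, 62, 68, 73, 77, 77, 84, 93, 96, 97
n = 17
Index = 10/100 * 16 = 1.6000
Lower = data[1] = 28, Upper = data[2] = 29
P10 = 28 + 0.6000*(1) = 28.6000

P10 = 28.6000


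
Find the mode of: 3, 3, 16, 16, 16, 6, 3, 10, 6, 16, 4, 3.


Frequencies: 3:4, 4:1, 6:2, 10:1, 16:4
Max frequency = 4
Mode = 3, 16

Mode = 3, 16


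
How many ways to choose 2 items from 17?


C(17,2) = 17!/(2! × 15!)
= 355687428096000/(2 × 1307674368000)
= 136

C(17,2) = 136


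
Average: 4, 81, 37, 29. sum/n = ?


Sum = 4 + 81 + 37 + 29 = 151
n = 4
Mean = 151/4 = 37.7500

Mean = 37.7500


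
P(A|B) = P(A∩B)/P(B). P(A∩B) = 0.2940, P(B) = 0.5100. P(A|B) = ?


P(A|B) = 0.2940/0.5100 = 0.5765

P(A|B) = 0.5765


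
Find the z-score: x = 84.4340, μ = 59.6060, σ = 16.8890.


z = (84.4340 - 59.6060)/16.8890
= 24.8280/16.8890
= 1.4701

z = 1.4701


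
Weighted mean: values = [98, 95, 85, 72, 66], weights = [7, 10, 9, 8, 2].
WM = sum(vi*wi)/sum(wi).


Numerator = 98*7 + 95*10 + 85*9 + 72*8 + 66*2 = 3109
Denominator = 7 + 10 + 9 + 8 + 2 = 36
WM = 3109/36 = 86.3611

WM = 86.3611


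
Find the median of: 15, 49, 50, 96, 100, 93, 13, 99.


Sorted: 13, 15, 49, 50, 93, 96, 99, 100
n = 8 (even)
Middle values: 50 and 93
Median = (50+93)/2 = 71.5000

Median = 71.5000


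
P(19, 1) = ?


P(19,1) = 19!/18!
= 121645100408832000/6402373705728000
= 19

P(19,1) = 19


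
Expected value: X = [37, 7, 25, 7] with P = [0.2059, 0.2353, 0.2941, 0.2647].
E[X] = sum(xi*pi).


E[X] = 37*0.2059 + 7*0.2353 + 25*0.2941 + 7*0.2647
= 7.6183 + 1.6471 + 7.3525 + 1.8529
= 18.4708

E[X] = 18.4708


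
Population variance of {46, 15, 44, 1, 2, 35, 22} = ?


Mean = 23.5714
Squared deviations: 503.0408, 73.4694, 417.3265, 509.4694, 465.3265, 130.6122, 2.4694
Sum = 2101.7143
Variance = 2101.7143/7 = 300.2449

Variance = 300.2449


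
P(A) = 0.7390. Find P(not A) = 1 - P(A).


P(not A) = 1 - 0.7390 = 0.2610

P(not A) = 0.2610


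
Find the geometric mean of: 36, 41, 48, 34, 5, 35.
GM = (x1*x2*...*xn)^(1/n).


Product = 36 × 41 × 48 × 34 × 5 × 35 = 421545600
GM = 421545600^(1/6) = 27.3826

GM = 27.3826


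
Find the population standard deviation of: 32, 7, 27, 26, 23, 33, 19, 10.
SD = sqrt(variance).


Mean = 22.1250
Variance = 80.1094
SD = sqrt(80.1094) = 8.9504

SD = 8.9504


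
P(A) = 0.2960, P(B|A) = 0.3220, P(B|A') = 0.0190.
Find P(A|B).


P(B) = P(B|A)*P(A) + P(B|A')*P(A')
= 0.3220*0.2960 + 0.0190*0.7040
= 0.095312 + 0.013376 = 0.108688
P(A|B) = 0.095312/0.108688 = 0.8769

P(A|B) = 0.8769


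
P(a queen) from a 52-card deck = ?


4 queens in 52 cards
P = 4/52 = 0.0769

P = 0.0769


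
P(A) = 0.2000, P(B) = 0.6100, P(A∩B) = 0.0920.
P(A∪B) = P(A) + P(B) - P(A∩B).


P(A∪B) = 0.2000 + 0.6100 - 0.0920
= 0.8100 - 0.0920
= 0.7180

P(A∪B) = 0.7180


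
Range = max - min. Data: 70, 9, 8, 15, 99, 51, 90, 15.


Max = 99, Min = 8
Range = 99 - 8 = 91

Range = 91


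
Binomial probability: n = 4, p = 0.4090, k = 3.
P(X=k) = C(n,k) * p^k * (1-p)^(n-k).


C(4,3) = 4
p^3 = 0.068418
(1-p)^1 = 0.591000
P = 4 * 0.068418 * 0.591000 = 0.1617

P(X=3) = 0.1617


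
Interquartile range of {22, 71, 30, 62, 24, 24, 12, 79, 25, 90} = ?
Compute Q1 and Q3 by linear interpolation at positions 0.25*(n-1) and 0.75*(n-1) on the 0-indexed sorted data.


Sorted: 12, 22, 24, 24, 25, 30, 62, 71, 79, 90
Q1 (25th %ile) = 24.0000
Q3 (75th %ile) = 68.7500
IQR = 68.7500 - 24.0000 = 44.7500

IQR = 44.7500


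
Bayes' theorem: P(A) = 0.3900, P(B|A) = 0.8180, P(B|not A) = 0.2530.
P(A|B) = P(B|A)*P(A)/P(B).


P(B) = P(B|A)*P(A) + P(B|A')*P(A')
= 0.8180*0.3900 + 0.2530*0.6100
= 0.319020 + 0.154330 = 0.473350
P(A|B) = 0.319020/0.473350 = 0.6740

P(A|B) = 0.6740


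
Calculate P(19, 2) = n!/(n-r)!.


P(19,2) = 19!/17!
= 121645100408832000/355687428096000
= 342

P(19,2) = 342


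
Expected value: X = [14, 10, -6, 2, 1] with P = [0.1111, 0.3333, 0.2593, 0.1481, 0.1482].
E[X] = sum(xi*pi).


E[X] = 14*0.1111 + 10*0.3333 - 6*0.2593 + 2*0.1481 + 1*0.1482
= 1.5554 + 3.3330 - 1.5558 + 0.2962 + 0.1482
= 3.7770

E[X] = 3.7770


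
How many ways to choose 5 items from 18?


C(18,5) = 18!/(5! × 13!)
= 6402373705728000/(120 × 6227020800)
= 8568

C(18,5) = 8568


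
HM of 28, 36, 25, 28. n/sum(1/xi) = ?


Sum of reciprocals = 1/28 + 1/36 + 1/25 + 1/28 = 0.139206
HM = 4/0.139206 = 28.7343

HM = 28.7343


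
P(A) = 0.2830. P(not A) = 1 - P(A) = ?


P(not A) = 1 - 0.2830 = 0.7170

P(not A) = 0.7170


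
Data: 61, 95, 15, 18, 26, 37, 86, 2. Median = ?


Sorted: 2, 15, 18, 26, 37, 61, 86, 95
n = 8 (even)
Middle values: 26 and 37
Median = (26+37)/2 = 31.5000

Median = 31.5000


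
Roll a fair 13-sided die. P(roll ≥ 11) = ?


Favorable outcomes (roll ≥ 11): 3
Total outcomes = 13
P = 3/13 = 0.2308

P = 0.2308


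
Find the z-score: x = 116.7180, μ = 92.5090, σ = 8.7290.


z = (116.7180 - 92.5090)/8.7290
= 24.2090/8.7290
= 2.7734

z = 2.7734


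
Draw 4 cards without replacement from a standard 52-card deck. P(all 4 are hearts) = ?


P(all hearts) = (13/52) × (12/51) × (11/50) × (10/49)
= 0.0026

P = 0.0026


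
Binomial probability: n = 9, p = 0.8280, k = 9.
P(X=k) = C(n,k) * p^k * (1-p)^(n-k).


C(9,9) = 1
p^9 = 0.182925
(1-p)^0 = 1.000000
P = 1 * 0.182925 * 1.000000 = 0.1829

P(X=9) = 0.1829


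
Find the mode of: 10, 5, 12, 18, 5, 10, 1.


Frequencies: 1:1, 5:2, 10:2, 12:1, 18:1
Max frequency = 2
Mode = 5, 10

Mode = 5, 10


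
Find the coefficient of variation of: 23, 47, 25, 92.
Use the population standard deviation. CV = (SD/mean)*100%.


Mean = 46.7500
SD = 27.7703
CV = (27.7703/46.7500)*100 = 59.4016%

CV = 59.4016%


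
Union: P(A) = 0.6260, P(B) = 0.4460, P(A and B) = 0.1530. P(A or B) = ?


P(A∪B) = 0.6260 + 0.4460 - 0.1530
= 1.0720 - 0.1530
= 0.9190

P(A∪B) = 0.9190


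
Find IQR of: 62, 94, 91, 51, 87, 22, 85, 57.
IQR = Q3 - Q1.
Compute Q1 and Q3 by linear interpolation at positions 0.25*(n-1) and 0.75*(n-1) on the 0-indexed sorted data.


Sorted: 22, 51, 57, 62, 85, 87, 91, 94
Q1 (25th %ile) = 55.5000
Q3 (75th %ile) = 88.0000
IQR = 88.0000 - 55.5000 = 32.5000

IQR = 32.5000


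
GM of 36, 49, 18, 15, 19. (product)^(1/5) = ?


Product = 36 × 49 × 18 × 15 × 19 = 9049320
GM = 9049320^(1/5) = 24.6220

GM = 24.6220


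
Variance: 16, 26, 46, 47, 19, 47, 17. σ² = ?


Mean = 31.1429
Squared deviations: 229.3061, 26.4490, 220.7347, 251.4490, 147.4490, 251.4490, 200.0204
Sum = 1326.8571
Variance = 1326.8571/7 = 189.5510

Variance = 189.5510


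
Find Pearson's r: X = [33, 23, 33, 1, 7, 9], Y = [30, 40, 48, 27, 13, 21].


Mean X = 17.6667, Mean Y = 29.8333
SD X = 12.684198, SD Y = 11.567435
Cov = 106.444444
r = 106.444444/(12.684198*11.567435) = 0.7255

r = 0.7255


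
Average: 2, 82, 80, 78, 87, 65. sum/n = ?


Sum = 2 + 82 + 80 + 78 + 87 + 65 = 394
n = 6
Mean = 394/6 = 65.6667

Mean = 65.6667


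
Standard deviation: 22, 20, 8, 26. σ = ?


Mean = 19.0000
Variance = 45.0000
SD = sqrt(45.0000) = 6.7082

SD = 6.7082


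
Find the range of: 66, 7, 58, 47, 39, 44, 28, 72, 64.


Max = 72, Min = 7
Range = 72 - 7 = 65

Range = 65


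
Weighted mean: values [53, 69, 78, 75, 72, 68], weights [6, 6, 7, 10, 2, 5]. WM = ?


Numerator = 53*6 + 69*6 + 78*7 + 75*10 + 72*2 + 68*5 = 2512
Denominator = 6 + 6 + 7 + 10 + 2 + 5 = 36
WM = 2512/36 = 69.7778

WM = 69.7778


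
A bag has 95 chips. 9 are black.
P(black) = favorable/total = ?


P = 9/95 = 0.0947

P = 0.0947


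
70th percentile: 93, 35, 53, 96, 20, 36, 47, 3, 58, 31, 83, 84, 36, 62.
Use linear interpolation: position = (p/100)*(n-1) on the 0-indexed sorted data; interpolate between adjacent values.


Sorted: 3, 20, 31, 35, 36, 36, 47, 53, 58, 62, 83, 84, 93, 96
n = 14
Index = 70/100 * 13 = 9.1000
Lower = data[9] = 62, Upper = data[10] = 83
P70 = 62 + 0.1000*(21) = 64.1000

P70 = 64.1000


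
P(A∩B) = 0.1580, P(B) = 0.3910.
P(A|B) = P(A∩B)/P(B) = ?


P(A|B) = 0.1580/0.3910 = 0.4041

P(A|B) = 0.4041


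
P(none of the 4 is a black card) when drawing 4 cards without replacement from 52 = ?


P(no black cards) = (26/52) × (25/51) × (24/50) × (23/49)
= 0.0552

P = 0.0552


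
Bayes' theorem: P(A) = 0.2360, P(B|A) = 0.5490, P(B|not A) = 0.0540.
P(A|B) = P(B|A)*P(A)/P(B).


P(B) = P(B|A)*P(A) + P(B|A')*P(A')
= 0.5490*0.2360 + 0.0540*0.7640
= 0.129564 + 0.041256 = 0.170820
P(A|B) = 0.129564/0.170820 = 0.7585

P(A|B) = 0.7585


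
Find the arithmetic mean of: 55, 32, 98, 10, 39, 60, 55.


Sum = 55 + 32 + 98 + 10 + 39 + 60 + 55 = 349
n = 7
Mean = 349/7 = 49.8571

Mean = 49.8571


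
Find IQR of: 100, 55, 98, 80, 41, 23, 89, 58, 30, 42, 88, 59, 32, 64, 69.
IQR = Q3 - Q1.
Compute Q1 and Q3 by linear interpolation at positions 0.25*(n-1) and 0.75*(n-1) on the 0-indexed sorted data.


Sorted: 23, 30, 32, 41, 42, 55, 58, 59, 64, 69, 80, 88, 89, 98, 100
Q1 (25th %ile) = 41.5000
Q3 (75th %ile) = 84.0000
IQR = 84.0000 - 41.5000 = 42.5000

IQR = 42.5000
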